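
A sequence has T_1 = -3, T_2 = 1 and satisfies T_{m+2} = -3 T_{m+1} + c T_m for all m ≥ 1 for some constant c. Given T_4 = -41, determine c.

-5

T_3 = -3 - 3c
T_4 = 9 + 10c
So 9 + 10c = -41, giving c = -5.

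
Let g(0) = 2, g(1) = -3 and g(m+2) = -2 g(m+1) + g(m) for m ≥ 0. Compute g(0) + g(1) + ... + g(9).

g(2) = -2·(-3) + 2 = 8
g(3) = -2·8 + (-3) = -19
g(4) = -2·(-19) + 8 = 46
g(5) = -2·46 + (-19) = -111
g(6) = -2·(-111) + 46 = 268
g(7) = -2·268 + (-111) = -647
g(8) = -2·(-647) + 268 = 1562
g(9) = -2·1562 + (-647) = -3771
Sum = 2 + (-3) + 8 + (-19) + 46 + (-111) + 268 + (-647) + 1562 + (-3771) = -2665

-2665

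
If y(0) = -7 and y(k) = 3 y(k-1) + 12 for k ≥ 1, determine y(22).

-31381059615

The fixed point is 12/(1 - 3) = -6, so y(k) + 6 = 3(y(k-1) + 6).
Hence y(k) = -1·3^k - 6.
y(22) = -1·3^{22} - 6 = -1·31381059609 - 6 = -31381059615.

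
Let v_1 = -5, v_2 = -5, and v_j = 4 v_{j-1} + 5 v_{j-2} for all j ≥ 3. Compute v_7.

-26045

v_3 = 4(-5) + 5(-5) = -45
v_4 = 4(-45) + 5(-5) = -205
v_5 = 4(-205) + 5(-45) = -1045
v_6 = 4(-1045) + 5(-205) = -5205
v_7 = 4(-5205) + 5(-1045) = -26045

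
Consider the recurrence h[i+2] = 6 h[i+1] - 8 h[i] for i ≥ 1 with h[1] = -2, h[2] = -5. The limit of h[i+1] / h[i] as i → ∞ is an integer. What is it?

4

The characteristic equation is r^2 - 6r + 8 = 0, which factors as (r - 4)(r - 2) = 0.
So the roots are 4 and 2. Since |4| > |2| and the coefficient of 4^i is non-zero, the ratio tends to 4.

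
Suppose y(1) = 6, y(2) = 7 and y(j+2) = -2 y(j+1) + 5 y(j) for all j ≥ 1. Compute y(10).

y(3) = -2*7 + 5*6 = 16
y(4) = -2*16 + 5*7 = 3
y(5) = -2*3 + 5*16 = 74
y(6) = -2*74 + 5*3 = -133
y(7) = -2*(-133) + 5*74 = 636
y(8) = -2*636 + 5*(-133) = -1937
y(9) = -2*(-1937) + 5*636 = 7054
y(10) = -2*7054 + 5*(-1937) = -23793

-23793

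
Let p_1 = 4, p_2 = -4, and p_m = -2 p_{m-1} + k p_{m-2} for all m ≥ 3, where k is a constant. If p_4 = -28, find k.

p_3 = 8 + 4k
p_4 = -16 - 12k
So -16 - 12k = -28, giving k = 1.

1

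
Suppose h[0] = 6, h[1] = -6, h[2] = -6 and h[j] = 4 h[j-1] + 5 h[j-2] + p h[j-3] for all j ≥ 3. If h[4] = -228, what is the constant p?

1

h[3] = -54 + 6p
h[4] = -246 + 18p
So -246 + 18p = -228, giving p = 1.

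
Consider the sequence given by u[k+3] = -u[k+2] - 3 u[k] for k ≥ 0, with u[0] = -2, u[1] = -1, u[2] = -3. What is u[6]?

u[3] = -(-3) - 3*(-2) = 9
u[4] = -9 - 3*(-1) = -6
u[5] = -(-6) - 3*(-3) = 15
u[6] = -15 - 3*9 = -42

-42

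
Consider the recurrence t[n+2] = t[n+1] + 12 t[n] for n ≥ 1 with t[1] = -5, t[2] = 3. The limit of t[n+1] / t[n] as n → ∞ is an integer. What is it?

4

The characteristic equation is r^2 - r - 12 = 0, which factors as (r - 4)(r + 3) = 0.
So the roots are 4 and -3. Since |4| > |-3| and the coefficient of 4^n is non-zero, the ratio tends to 4.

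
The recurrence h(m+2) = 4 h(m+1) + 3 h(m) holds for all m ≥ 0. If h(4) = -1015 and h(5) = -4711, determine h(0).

Rearranging, h(m-2) = (h(m) - 4 h(m-1)) / 3.
h(3) = (-4711 - 4(-1015)) / 3 = -651/3 = -217
h(2) = (-1015 - 4(-217)) / 3 = -147/3 = -49
h(1) = (-217 - 4(-49)) / 3 = -21/3 = -7
h(0) = (-49 - 4(-7)) / 3 = -21/3 = -7

-7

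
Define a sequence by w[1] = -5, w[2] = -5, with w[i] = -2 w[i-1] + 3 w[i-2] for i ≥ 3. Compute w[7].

-5

w[3] = -2·(-5) + 3·(-5) = -5
w[4] = -2·(-5) + 3·(-5) = -5
w[5] = -2·(-5) + 3·(-5) = -5
w[6] = -2·(-5) + 3·(-5) = -5
w[7] = -2·(-5) + 3·(-5) = -5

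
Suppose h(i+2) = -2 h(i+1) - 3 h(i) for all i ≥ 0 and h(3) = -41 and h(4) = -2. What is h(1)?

-5

Rearranging, h(i-2) = (h(i) + 2 h(i-1)) / -3.
h(2) = (-2 + 2*(-41)) / -3 = -84/-3 = 28
h(1) = (-41 + 2*28) / -3 = 15/-3 = -5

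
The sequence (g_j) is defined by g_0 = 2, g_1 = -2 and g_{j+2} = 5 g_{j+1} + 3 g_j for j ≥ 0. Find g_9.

g_2 = 5·(-2) + 3·2 = -4
g_3 = 5·(-4) + 3·(-2) = -26
g_4 = 5·(-26) + 3·(-4) = -142
g_5 = 5·(-142) + 3·(-26) = -788
g_6 = 5·(-788) + 3·(-142) = -4366
g_7 = 5·(-4366) + 3·(-788) = -24194
g_8 = 5·(-24194) + 3·(-4366) = -134068
g_9 = 5·(-134068) + 3·(-24194) = -742922

-742922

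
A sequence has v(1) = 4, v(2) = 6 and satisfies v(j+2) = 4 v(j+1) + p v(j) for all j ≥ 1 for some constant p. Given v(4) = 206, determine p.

v(3) = 24 + 4p
v(4) = 96 + 22p
So 96 + 22p = 206, giving p = 5.

5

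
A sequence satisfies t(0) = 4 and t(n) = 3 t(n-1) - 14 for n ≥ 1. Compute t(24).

-847288609436

The fixed point is -14/(1 - 3) = 7, so t(n) - 7 = 3(t(n-1) - 7).
Hence t(n) = -3·3^n + 7.
t(24) = -3·3^{24} + 7 = -3·282429536481 + 7 = -847288609436.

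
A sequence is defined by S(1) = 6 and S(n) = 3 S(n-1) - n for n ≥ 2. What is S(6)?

S(2) = 3(6) - 2 = 16
S(3) = 3(16) - 3 = 45
S(4) = 3(45) - 4 = 131
S(5) = 3(131) - 5 = 388
S(6) = 3(388) - 6 = 1158

1158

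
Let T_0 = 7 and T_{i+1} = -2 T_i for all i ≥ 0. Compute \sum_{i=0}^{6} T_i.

301

T_1 = -2*7 = -14
T_2 = -2*(-14) = 28
T_3 = -2*28 = -56
T_4 = -2*(-56) = 112
T_5 = -2*112 = -224
T_6 = -2*(-224) = 448
Sum = 7 + (-14) + 28 + (-56) + 112 + (-224) + 448 = 301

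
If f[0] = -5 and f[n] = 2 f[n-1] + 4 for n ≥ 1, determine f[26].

-67108868

The fixed point is 4/(1 - 2) = -4, so f[n] + 4 = 2(f[n-1] + 4).
Hence f[n] = -1·2^n - 4.
f[26] = -1·2^{26} - 4 = -1·67108864 - 4 = -67108868.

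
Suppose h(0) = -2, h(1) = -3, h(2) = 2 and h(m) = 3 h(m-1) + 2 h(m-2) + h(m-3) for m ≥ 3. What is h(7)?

-228

h(3) = 3(2) + 2(-3) + (-2) = -2
h(4) = 3(-2) + 2(2) + (-3) = -5
h(5) = 3(-5) + 2(-2) + 2 = -17
h(6) = 3(-17) + 2(-5) + (-2) = -63
h(7) = 3(-63) + 2(-17) + (-5) = -228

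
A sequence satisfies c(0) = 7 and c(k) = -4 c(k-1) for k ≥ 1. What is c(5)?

c(1) = -4·7 = -28
c(2) = -4·(-28) = 112
c(3) = -4·112 = -448
c(4) = -4·(-448) = 1792
c(5) = -4·1792 = -7168

-7168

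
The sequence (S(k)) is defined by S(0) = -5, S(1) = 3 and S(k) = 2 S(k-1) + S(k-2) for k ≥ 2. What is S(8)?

S(2) = 2·3 + (-5) = 1
S(3) = 2·1 + 3 = 5
S(4) = 2·5 + 1 = 11
S(5) = 2·11 + 5 = 27
S(6) = 2·27 + 11 = 65
S(7) = 2·65 + 27 = 157
S(8) = 2·157 + 65 = 379

379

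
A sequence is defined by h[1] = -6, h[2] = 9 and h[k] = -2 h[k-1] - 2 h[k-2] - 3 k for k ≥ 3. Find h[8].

-18

h[3] = -2(9) - 2(-6) - 9 = -15
h[4] = -2(-15) - 2(9) - 12 = 0
h[5] = -2(0) - 2(-15) - 15 = 15
h[6] = -2(15) - 2(0) - 18 = -48
h[7] = -2(-48) - 2(15) - 21 = 45
h[8] = -2(45) - 2(-48) - 24 = -18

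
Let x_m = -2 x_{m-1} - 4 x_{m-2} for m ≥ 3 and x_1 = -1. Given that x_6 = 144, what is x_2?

-7

Let x_2 = w.
x_3 = 4 - 2w
x_4 = -8
x_5 = 8w
x_6 = 32 - 16w
So 32 - 16w = 144, giving w = -7.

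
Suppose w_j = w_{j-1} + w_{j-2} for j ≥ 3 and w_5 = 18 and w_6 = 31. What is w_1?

-3

Rearranging, w_{j-2} = w_j - w_{j-1}.
w_4 = 31 - 18 = 13
w_3 = 18 - 13 = 5
w_2 = 13 - 5 = 8
w_1 = 5 - 8 = -3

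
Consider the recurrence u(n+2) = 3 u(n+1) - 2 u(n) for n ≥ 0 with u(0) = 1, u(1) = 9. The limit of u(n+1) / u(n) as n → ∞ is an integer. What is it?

The characteristic equation is r^2 - 3r + 2 = 0, which factors as (r - 2)(r - 1) = 0.
So the roots are 2 and 1. Since |2| > |1| and the coefficient of 2^n is non-zero, the ratio tends to 2.

2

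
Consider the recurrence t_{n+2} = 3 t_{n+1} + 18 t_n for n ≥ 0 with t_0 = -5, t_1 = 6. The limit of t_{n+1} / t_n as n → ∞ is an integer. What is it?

The characteristic equation is r^2 - 3r - 18 = 0, which factors as (r - 6)(r + 3) = 0.
So the roots are 6 and -3. Since |6| > |-3| and the coefficient of 6^n is non-zero, the ratio tends to 6.

6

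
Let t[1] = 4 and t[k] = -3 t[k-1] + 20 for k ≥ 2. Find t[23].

The fixed point is 20/(1 + 3) = 5, so t[k] - 5 = -3(t[k-1] - 5).
Hence t[k] = -1·(-3)^{k-1} + 5.
t[23] = -1·(-3)^{22} + 5 = -1·31381059609 + 5 = -31381059604.

-31381059604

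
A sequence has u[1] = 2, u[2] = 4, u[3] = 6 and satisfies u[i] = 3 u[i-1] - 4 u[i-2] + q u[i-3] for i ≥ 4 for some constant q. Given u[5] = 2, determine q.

u[4] = 2 + 2q
u[5] = -18 + 10q
So -18 + 10q = 2, giving q = 2.

2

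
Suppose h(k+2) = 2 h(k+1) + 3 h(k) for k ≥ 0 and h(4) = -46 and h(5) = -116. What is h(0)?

-6

Rearranging, h(k-2) = (h(k) - 2 h(k-1)) / 3.
h(3) = (-116 - 2*(-46)) / 3 = -24/3 = -8
h(2) = (-46 - 2*(-8)) / 3 = -30/3 = -10
h(1) = (-8 - 2*(-10)) / 3 = 12/3 = 4
h(0) = (-10 - 2*4) / 3 = -18/3 = -6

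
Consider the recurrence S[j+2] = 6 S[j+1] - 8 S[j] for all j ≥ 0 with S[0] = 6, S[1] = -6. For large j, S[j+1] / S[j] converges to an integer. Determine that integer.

The characteristic equation is r^2 - 6r + 8 = 0, which factors as (r - 4)(r - 2) = 0.
So the roots are 4 and 2. Since |4| > |2| and the coefficient of 4^j is non-zero, the ratio tends to 4.

4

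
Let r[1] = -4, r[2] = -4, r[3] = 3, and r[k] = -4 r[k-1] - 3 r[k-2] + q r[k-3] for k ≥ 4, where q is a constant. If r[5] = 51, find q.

5

r[4] = -4q
r[5] = -9 + 12q
So -9 + 12q = 51, giving q = 5.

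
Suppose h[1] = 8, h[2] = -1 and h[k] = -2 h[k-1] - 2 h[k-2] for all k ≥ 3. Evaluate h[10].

h[3] = -2·(-1) - 2·8 = -14
h[4] = -2·(-14) - 2·(-1) = 30
h[5] = -2·30 - 2·(-14) = -32
h[6] = -2·(-32) - 2·30 = 4
h[7] = -2·4 - 2·(-32) = 56
h[8] = -2·56 - 2·4 = -120
h[9] = -2·(-120) - 2·56 = 128
h[10] = -2·128 - 2·(-120) = -16

-16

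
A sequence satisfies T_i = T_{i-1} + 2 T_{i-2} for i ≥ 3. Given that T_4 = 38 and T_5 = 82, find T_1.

Rearranging, T_{i-2} = (T_i - T_{i-1}) / 2.
T_3 = (82 - 38) / 2 = 44/2 = 22
T_2 = (38 - 22) / 2 = 16/2 = 8
T_1 = (22 - 8) / 2 = 14/2 = 7

7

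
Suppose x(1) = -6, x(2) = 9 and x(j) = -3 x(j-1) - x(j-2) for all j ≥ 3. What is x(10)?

17334

x(3) = -3*9 - (-6) = -21
x(4) = -3*(-21) - 9 = 54
x(5) = -3*54 - (-21) = -141
x(6) = -3*(-141) - 54 = 369
x(7) = -3*369 - (-141) = -966
x(8) = -3*(-966) - 369 = 2529
x(9) = -3*2529 - (-966) = -6621
x(10) = -3*(-6621) - 2529 = 17334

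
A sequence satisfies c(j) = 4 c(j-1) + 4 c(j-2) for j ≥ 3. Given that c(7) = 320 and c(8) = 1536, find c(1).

Rearranging, c(j-2) = (c(j) - 4 c(j-1)) / 4.
c(6) = (1536 - 4·320) / 4 = 256/4 = 64
c(5) = (320 - 4·64) / 4 = 64/4 = 16
c(4) = (64 - 4·16) / 4 = 0/4 = 0
c(3) = (16 - 4·0) / 4 = 16/4 = 4
c(2) = (0 - 4·4) / 4 = -16/4 = -4
c(1) = (4 - 4·(-4)) / 4 = 20/4 = 5

5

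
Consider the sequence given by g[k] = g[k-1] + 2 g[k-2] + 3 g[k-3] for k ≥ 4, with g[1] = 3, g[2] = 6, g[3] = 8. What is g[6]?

g[4] = 8 + 2(6) + 3(3) = 29
g[5] = 29 + 2(8) + 3(6) = 63
g[6] = 63 + 2(29) + 3(8) = 145

145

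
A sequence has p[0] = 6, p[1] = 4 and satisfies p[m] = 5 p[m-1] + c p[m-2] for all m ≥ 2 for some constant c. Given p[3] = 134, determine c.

p[2] = 20 + 6c
p[3] = 100 + 34c
So 100 + 34c = 134, giving c = 1.

1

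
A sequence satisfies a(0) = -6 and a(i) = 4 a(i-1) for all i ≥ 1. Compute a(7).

a(1) = 4*(-6) = -24
a(2) = 4*(-24) = -96
a(3) = 4*(-96) = -384
a(4) = 4*(-384) = -1536
a(5) = 4*(-1536) = -6144
a(6) = 4*(-6144) = -24576
a(7) = 4*(-24576) = -98304

-98304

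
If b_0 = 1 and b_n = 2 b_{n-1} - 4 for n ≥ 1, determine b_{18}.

The fixed point is -4/(1 - 2) = 4, so b_n - 4 = 2(b_{n-1} - 4).
Hence b_n = -3·2^n + 4.
b_{18} = -3·2^{18} + 4 = -3·262144 + 4 = -786428.

-786428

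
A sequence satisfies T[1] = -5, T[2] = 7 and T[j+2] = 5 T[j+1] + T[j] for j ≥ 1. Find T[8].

114107

T[3] = 5·7 + (-5) = 30
T[4] = 5·30 + 7 = 157
T[5] = 5·157 + 30 = 815
T[6] = 5·815 + 157 = 4232
T[7] = 5·4232 + 815 = 21975
T[8] = 5·21975 + 4232 = 114107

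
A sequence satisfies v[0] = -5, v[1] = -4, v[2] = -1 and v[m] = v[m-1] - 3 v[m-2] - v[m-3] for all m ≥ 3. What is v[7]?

v[3] = (-1) - 3*(-4) - (-5) = 16
v[4] = 16 - 3*(-1) - (-4) = 23
v[5] = 23 - 3*16 - (-1) = -24
v[6] = (-24) - 3*23 - 16 = -109
v[7] = (-109) - 3*(-24) - 23 = -60

-60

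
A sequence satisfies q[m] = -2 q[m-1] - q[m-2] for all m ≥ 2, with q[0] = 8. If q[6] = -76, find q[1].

Let q[1] = y.
q[2] = -8 - 2y
q[3] = 16 + 3y
q[4] = -24 - 4y
q[5] = 32 + 5y
q[6] = -40 - 6y
So -40 - 6y = -76, giving y = 6.

6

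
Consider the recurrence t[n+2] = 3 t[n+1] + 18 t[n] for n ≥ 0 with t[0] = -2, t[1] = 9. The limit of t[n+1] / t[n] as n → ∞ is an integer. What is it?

6

The characteristic equation is r^2 - 3r - 18 = 0, which factors as (r - 6)(r + 3) = 0.
So the roots are 6 and -3. Since |6| > |-3| and the coefficient of 6^n is non-zero, the ratio tends to 6.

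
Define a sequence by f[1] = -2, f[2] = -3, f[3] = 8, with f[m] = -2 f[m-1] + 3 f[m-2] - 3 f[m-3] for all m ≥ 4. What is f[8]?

f[4] = -2(8) + 3(-3) - 3(-2) = -19
f[5] = -2(-19) + 3(8) - 3(-3) = 71
f[6] = -2(71) + 3(-19) - 3(8) = -223
f[7] = -2(-223) + 3(71) - 3(-19) = 716
f[8] = -2(716) + 3(-223) - 3(71) = -2314

-2314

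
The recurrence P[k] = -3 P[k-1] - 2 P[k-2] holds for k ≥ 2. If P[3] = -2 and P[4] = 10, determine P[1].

Rearranging, P[k-2] = (P[k] + 3 P[k-1]) / -2.
P[2] = (10 + 3·(-2)) / -2 = 4/-2 = -2
P[1] = (-2 + 3·(-2)) / -2 = -8/-2 = 4

4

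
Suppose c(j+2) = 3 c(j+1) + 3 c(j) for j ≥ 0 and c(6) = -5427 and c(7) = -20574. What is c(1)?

Rearranging, c(j-2) = (c(j) - 3 c(j-1)) / 3.
c(5) = (-20574 - 3(-5427)) / 3 = -4293/3 = -1431
c(4) = (-5427 - 3(-1431)) / 3 = -1134/3 = -378
c(3) = (-1431 - 3(-378)) / 3 = -297/3 = -99
c(2) = (-378 - 3(-99)) / 3 = -81/3 = -27
c(1) = (-99 - 3(-27)) / 3 = -18/3 = -6

-6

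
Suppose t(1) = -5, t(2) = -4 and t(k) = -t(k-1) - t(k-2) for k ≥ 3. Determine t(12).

9

t(3) = -(-4) - (-5) = 9
t(4) = -9 - (-4) = -5
t(5) = -(-5) - 9 = -4
t(6) = -(-4) - (-5) = 9
t(7) = -9 - (-4) = -5
t(8) = -(-5) - 9 = -4
t(9) = -(-4) - (-5) = 9
t(10) = -9 - (-4) = -5
t(11) = -(-5) - 9 = -4
t(12) = -(-4) - (-5) = 9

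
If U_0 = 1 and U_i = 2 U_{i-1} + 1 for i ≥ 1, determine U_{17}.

The fixed point is 1/(1 - 2) = -1, so U_i + 1 = 2(U_{i-1} + 1).
Hence U_i = 2·2^i - 1.
U_{17} = 2·2^{17} - 1 = 2·131072 - 1 = 262143.

262143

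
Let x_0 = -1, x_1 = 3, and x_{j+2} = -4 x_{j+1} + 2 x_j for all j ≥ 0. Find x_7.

x_2 = -4·3 + 2·(-1) = -14
x_3 = -4·(-14) + 2·3 = 62
x_4 = -4·62 + 2·(-14) = -276
x_5 = -4·(-276) + 2·62 = 1228
x_6 = -4·1228 + 2·(-276) = -5464
x_7 = -4·(-5464) + 2·1228 = 24312

24312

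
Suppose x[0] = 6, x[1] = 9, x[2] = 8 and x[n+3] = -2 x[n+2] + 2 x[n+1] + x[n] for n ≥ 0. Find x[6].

14

x[3] = -2(8) + 2(9) + 6 = 8
x[4] = -2(8) + 2(8) + 9 = 9
x[5] = -2(9) + 2(8) + 8 = 6
x[6] = -2(6) + 2(9) + 8 = 14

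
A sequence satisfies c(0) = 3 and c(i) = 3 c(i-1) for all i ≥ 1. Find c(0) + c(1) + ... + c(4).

363

c(1) = 3·3 = 9
c(2) = 3·9 = 27
c(3) = 3·27 = 81
c(4) = 3·81 = 243
Sum = 3 + 9 + 27 + 81 + 243 = 363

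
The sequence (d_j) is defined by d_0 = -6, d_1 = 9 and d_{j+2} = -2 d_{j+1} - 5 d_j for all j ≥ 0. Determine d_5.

189

d_2 = -2·9 - 5·(-6) = 12
d_3 = -2·12 - 5·9 = -69
d_4 = -2·(-69) - 5·12 = 78
d_5 = -2·78 - 5·(-69) = 189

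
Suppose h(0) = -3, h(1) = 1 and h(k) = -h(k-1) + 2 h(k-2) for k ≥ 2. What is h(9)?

h(2) = -1 + 2(-3) = -7
h(3) = -(-7) + 2(1) = 9
h(4) = -9 + 2(-7) = -23
h(5) = -(-23) + 2(9) = 41
h(6) = -41 + 2(-23) = -87
h(7) = -(-87) + 2(41) = 169
h(8) = -169 + 2(-87) = -343
h(9) = -(-343) + 2(169) = 681

681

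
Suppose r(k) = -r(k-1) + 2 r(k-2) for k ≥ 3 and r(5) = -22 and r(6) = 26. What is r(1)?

Rearranging, r(k-2) = (r(k) + r(k-1)) / 2.
r(4) = (26 + (-22)) / 2 = 4/2 = 2
r(3) = (-22 + 2) / 2 = -20/2 = -10
r(2) = (2 + (-10)) / 2 = -8/2 = -4
r(1) = (-10 + (-4)) / 2 = -14/2 = -7

-7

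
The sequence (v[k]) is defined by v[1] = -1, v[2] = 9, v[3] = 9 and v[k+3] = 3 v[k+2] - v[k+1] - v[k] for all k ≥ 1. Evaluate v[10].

v[4] = 3·9 - 9 - (-1) = 19
v[5] = 3·19 - 9 - 9 = 39
v[6] = 3·39 - 19 - 9 = 89
v[7] = 3·89 - 39 - 19 = 209
v[8] = 3·209 - 89 - 39 = 499
v[9] = 3·499 - 209 - 89 = 1199
v[10] = 3·1199 - 499 - 209 = 2889

2889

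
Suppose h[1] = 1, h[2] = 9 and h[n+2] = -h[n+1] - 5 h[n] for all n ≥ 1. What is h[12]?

h[3] = -9 - 5*1 = -14
h[4] = -(-14) - 5*9 = -31
h[5] = -(-31) - 5*(-14) = 101
h[6] = -101 - 5*(-31) = 54
h[7] = -54 - 5*101 = -559
h[8] = -(-559) - 5*54 = 289
h[9] = -289 - 5*(-559) = 2506
h[10] = -2506 - 5*289 = -3951
h[11] = -(-3951) - 5*2506 = -8579
h[12] = -(-8579) - 5*(-3951) = 28334

28334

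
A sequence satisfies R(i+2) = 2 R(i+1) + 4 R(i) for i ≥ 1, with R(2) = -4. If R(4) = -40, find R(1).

-1

Let R(1) = w.
R(3) = -8 + 4w
R(4) = -32 + 8w
So -32 + 8w = -40, giving w = -1.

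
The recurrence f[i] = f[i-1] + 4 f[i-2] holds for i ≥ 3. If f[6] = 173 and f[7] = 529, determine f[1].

Rearranging, f[i-2] = (f[i] - f[i-1]) / 4.
f[5] = (529 - 173) / 4 = 356/4 = 89
f[4] = (173 - 89) / 4 = 84/4 = 21
f[3] = (89 - 21) / 4 = 68/4 = 17
f[2] = (21 - 17) / 4 = 4/4 = 1
f[1] = (17 - 1) / 4 = 16/4 = 4

4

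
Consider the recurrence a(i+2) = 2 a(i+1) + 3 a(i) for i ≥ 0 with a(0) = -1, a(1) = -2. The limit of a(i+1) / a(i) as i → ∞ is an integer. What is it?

The characteristic equation is r^2 - 2r - 3 = 0, which factors as (r - 3)(r + 1) = 0.
So the roots are 3 and -1. Since |3| > |-1| and the coefficient of 3^i is non-zero, the ratio tends to 3.

3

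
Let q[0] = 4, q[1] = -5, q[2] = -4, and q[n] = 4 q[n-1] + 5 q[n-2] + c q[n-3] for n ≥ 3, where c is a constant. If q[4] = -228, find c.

-4

q[3] = -41 + 4c
q[4] = -184 + 11c
So -184 + 11c = -228, giving c = -4.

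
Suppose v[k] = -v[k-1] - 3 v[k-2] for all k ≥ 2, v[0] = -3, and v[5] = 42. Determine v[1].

Let v[1] = z.
v[2] = 9 - z
v[3] = -9 - 2z
v[4] = -18 + 5z
v[5] = 45 + z
So 45 + z = 42, giving z = -3.

-3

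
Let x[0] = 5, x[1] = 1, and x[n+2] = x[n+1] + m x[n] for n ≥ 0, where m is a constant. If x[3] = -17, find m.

-3

x[2] = 1 + 5m
x[3] = 1 + 6m
So 1 + 6m = -17, giving m = -3.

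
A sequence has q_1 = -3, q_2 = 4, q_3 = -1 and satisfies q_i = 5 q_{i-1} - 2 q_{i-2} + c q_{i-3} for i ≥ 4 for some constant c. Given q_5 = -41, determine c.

-2

q_4 = -13 - 3c
q_5 = -63 - 11c
So -63 - 11c = -41, giving c = -2.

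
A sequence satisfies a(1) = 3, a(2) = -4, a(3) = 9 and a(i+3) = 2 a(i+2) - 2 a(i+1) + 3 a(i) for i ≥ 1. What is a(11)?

1152

a(4) = 2*9 - 2*(-4) + 3*3 = 35
a(5) = 2*35 - 2*9 + 3*(-4) = 40
a(6) = 2*40 - 2*35 + 3*9 = 37
a(7) = 2*37 - 2*40 + 3*35 = 99
a(8) = 2*99 - 2*37 + 3*40 = 244
a(9) = 2*244 - 2*99 + 3*37 = 401
a(10) = 2*401 - 2*244 + 3*99 = 611
a(11) = 2*611 - 2*401 + 3*244 = 1152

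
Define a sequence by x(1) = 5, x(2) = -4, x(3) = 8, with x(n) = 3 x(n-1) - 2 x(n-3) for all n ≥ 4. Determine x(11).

20894

x(4) = 3·8 - 2·5 = 14
x(5) = 3·14 - 2·(-4) = 50
x(6) = 3·50 - 2·8 = 134
x(7) = 3·134 - 2·14 = 374
x(8) = 3·374 - 2·50 = 1022
x(9) = 3·1022 - 2·134 = 2798
x(10) = 3·2798 - 2·374 = 7646
x(11) = 3·7646 - 2·1022 = 20894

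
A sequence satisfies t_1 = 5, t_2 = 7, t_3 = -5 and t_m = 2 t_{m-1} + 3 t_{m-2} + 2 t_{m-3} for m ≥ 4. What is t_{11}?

t_4 = 2*(-5) + 3*7 + 2*5 = 21
t_5 = 2*21 + 3*(-5) + 2*7 = 41
t_6 = 2*41 + 3*21 + 2*(-5) = 135
t_7 = 2*135 + 3*41 + 2*21 = 435
t_8 = 2*435 + 3*135 + 2*41 = 1357
t_9 = 2*1357 + 3*435 + 2*135 = 4289
t_{10} = 2*4289 + 3*1357 + 2*435 = 13519
t_{11} = 2*13519 + 3*4289 + 2*1357 = 42619

42619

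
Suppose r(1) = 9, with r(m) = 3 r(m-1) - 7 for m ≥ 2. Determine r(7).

4013

r(2) = 3(9) - 7 = 20
r(3) = 3(20) - 7 = 53
r(4) = 3(53) - 7 = 152
r(5) = 3(152) - 7 = 449
r(6) = 3(449) - 7 = 1340
r(7) = 3(1340) - 7 = 4013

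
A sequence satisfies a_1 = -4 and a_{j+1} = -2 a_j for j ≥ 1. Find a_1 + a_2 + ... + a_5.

a_2 = -2*(-4) = 8
a_3 = -2*8 = -16
a_4 = -2*(-16) = 32
a_5 = -2*32 = -64
Sum = (-4) + 8 + (-16) + 32 + (-64) = -44

-44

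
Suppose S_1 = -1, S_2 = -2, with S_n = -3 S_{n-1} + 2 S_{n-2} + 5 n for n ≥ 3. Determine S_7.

S_3 = -3*(-2) + 2*(-1) + 15 = 19
S_4 = -3*19 + 2*(-2) + 20 = -41
S_5 = -3*(-41) + 2*19 + 25 = 186
S_6 = -3*186 + 2*(-41) + 30 = -610
S_7 = -3*(-610) + 2*186 + 35 = 2237

2237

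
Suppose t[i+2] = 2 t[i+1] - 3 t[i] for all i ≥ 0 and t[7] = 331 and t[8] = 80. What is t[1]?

Rearranging, t[i-2] = (t[i] - 2 t[i-1]) / -3.
t[6] = (80 - 2(331)) / -3 = -582/-3 = 194
t[5] = (331 - 2(194)) / -3 = -57/-3 = 19
t[4] = (194 - 2(19)) / -3 = 156/-3 = -52
t[3] = (19 - 2(-52)) / -3 = 123/-3 = -41
t[2] = (-52 - 2(-41)) / -3 = 30/-3 = -10
t[1] = (-41 - 2(-10)) / -3 = -21/-3 = 7

7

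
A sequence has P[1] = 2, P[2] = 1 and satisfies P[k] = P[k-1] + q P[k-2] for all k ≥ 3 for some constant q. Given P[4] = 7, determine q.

P[3] = 1 + 2q
P[4] = 1 + 3q
So 1 + 3q = 7, giving q = 2.

2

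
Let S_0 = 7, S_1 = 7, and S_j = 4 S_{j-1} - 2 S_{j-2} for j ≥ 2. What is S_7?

S_2 = 4*7 - 2*7 = 14
S_3 = 4*14 - 2*7 = 42
S_4 = 4*42 - 2*14 = 140
S_5 = 4*140 - 2*42 = 476
S_6 = 4*476 - 2*140 = 1624
S_7 = 4*1624 - 2*476 = 5544

5544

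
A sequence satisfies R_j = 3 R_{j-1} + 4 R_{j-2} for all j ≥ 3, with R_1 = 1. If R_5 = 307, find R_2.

Let R_2 = x.
R_3 = 4 + 3x
R_4 = 12 + 13x
R_5 = 52 + 51x
So 52 + 51x = 307, giving x = 5.

5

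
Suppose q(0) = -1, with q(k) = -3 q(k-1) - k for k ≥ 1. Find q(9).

15990

q(1) = -3·(-1) - 1 = 2
q(2) = -3·2 - 2 = -8
q(3) = -3·(-8) - 3 = 21
q(4) = -3·21 - 4 = -67
q(5) = -3·(-67) - 5 = 196
q(6) = -3·196 - 6 = -594
q(7) = -3·(-594) - 7 = 1775
q(8) = -3·1775 - 8 = -5333
q(9) = -3·(-5333) - 9 = 15990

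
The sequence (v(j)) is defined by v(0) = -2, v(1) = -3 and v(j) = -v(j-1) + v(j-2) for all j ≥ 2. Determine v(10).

97

v(2) = -(-3) + (-2) = 1
v(3) = -1 + (-3) = -4
v(4) = -(-4) + 1 = 5
v(5) = -5 + (-4) = -9
v(6) = -(-9) + 5 = 14
v(7) = -14 + (-9) = -23
v(8) = -(-23) + 14 = 37
v(9) = -37 + (-23) = -60
v(10) = -(-60) + 37 = 97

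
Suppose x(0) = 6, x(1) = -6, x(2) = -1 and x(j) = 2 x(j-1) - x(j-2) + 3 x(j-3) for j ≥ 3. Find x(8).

482

x(3) = 2(-1) - (-6) + 3(6) = 22
x(4) = 2(22) - (-1) + 3(-6) = 27
x(5) = 2(27) - 22 + 3(-1) = 29
x(6) = 2(29) - 27 + 3(22) = 97
x(7) = 2(97) - 29 + 3(27) = 246
x(8) = 2(246) - 97 + 3(29) = 482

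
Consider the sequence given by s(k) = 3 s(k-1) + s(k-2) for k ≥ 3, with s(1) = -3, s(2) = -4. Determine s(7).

s(3) = 3(-4) + (-3) = -15
s(4) = 3(-15) + (-4) = -49
s(5) = 3(-49) + (-15) = -162
s(6) = 3(-162) + (-49) = -535
s(7) = 3(-535) + (-162) = -1767

-1767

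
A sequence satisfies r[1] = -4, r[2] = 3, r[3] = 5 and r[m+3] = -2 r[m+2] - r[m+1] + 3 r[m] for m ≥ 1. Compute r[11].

r[4] = -2·5 - 3 + 3·(-4) = -25
r[5] = -2·(-25) - 5 + 3·3 = 54
r[6] = -2·54 - (-25) + 3·5 = -68
r[7] = -2·(-68) - 54 + 3·(-25) = 7
r[8] = -2·7 - (-68) + 3·54 = 216
r[9] = -2·216 - 7 + 3·(-68) = -643
r[10] = -2·(-643) - 216 + 3·7 = 1091
r[11] = -2·1091 - (-643) + 3·216 = -891

-891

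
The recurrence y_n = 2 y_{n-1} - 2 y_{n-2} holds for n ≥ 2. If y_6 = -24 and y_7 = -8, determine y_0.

Rearranging, y_{n-2} = (y_n - 2 y_{n-1}) / -2.
y_5 = (-8 - 2*(-24)) / -2 = 40/-2 = -20
y_4 = (-24 - 2*(-20)) / -2 = 16/-2 = -8
y_3 = (-20 - 2*(-8)) / -2 = -4/-2 = 2
y_2 = (-8 - 2*2) / -2 = -12/-2 = 6
y_1 = (2 - 2*6) / -2 = -10/-2 = 5
y_0 = (6 - 2*5) / -2 = -4/-2 = 2

2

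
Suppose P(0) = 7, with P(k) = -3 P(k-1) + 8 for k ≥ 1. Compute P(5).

P(1) = -3*7 + 8 = -13
P(2) = -3*(-13) + 8 = 47
P(3) = -3*47 + 8 = -133
P(4) = -3*(-133) + 8 = 407
P(5) = -3*407 + 8 = -1213

-1213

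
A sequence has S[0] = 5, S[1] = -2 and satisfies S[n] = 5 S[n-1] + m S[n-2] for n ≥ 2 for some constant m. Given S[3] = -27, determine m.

S[2] = -10 + 5m
S[3] = -50 + 23m
So -50 + 23m = -27, giving m = 1.

1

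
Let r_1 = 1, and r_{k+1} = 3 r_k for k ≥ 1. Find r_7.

r_2 = 3*1 = 3
r_3 = 3*3 = 9
r_4 = 3*9 = 27
r_5 = 3*27 = 81
r_6 = 3*81 = 243
r_7 = 3*243 = 729

729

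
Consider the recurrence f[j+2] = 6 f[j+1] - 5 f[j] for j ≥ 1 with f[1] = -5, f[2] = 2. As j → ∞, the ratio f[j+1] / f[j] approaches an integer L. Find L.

5

The characteristic equation is r^2 - 6r + 5 = 0, which factors as (r - 5)(r - 1) = 0.
So the roots are 5 and 1. Since |5| > |1| and the coefficient of 5^j is non-zero, the ratio tends to 5.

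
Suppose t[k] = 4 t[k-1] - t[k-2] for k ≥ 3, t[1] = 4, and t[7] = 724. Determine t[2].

2

Let t[2] = w.
t[3] = -4 + 4w
t[4] = -16 + 15w
t[5] = -60 + 56w
t[6] = -224 + 209w
t[7] = -836 + 780w
So -836 + 780w = 724, giving w = 2.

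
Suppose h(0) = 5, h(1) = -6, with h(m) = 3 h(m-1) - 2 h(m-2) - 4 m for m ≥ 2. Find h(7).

-2748

h(2) = 3*(-6) - 2*5 - 8 = -36
h(3) = 3*(-36) - 2*(-6) - 12 = -108
h(4) = 3*(-108) - 2*(-36) - 16 = -268
h(5) = 3*(-268) - 2*(-108) - 20 = -608
h(6) = 3*(-608) - 2*(-268) - 24 = -1312
h(7) = 3*(-1312) - 2*(-608) - 28 = -2748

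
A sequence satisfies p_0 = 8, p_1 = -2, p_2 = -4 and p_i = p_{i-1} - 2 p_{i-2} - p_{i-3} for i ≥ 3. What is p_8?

p_3 = (-4) - 2·(-2) - 8 = -8
p_4 = (-8) - 2·(-4) - (-2) = 2
p_5 = 2 - 2·(-8) - (-4) = 22
p_6 = 22 - 2·2 - (-8) = 26
p_7 = 26 - 2·22 - 2 = -20
p_8 = (-20) - 2·26 - 22 = -94

-94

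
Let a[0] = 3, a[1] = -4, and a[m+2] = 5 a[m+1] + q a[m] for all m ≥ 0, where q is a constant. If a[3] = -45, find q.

5

a[2] = -20 + 3q
a[3] = -100 + 11q
So -100 + 11q = -45, giving q = 5.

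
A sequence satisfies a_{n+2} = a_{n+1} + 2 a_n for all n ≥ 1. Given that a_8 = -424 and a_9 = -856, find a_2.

-4

Rearranging, a_{n-2} = (a_n - a_{n-1}) / 2.
a_7 = (-856 - (-424)) / 2 = -432/2 = -216
a_6 = (-424 - (-216)) / 2 = -208/2 = -104
a_5 = (-216 - (-104)) / 2 = -112/2 = -56
a_4 = (-104 - (-56)) / 2 = -48/2 = -24
a_3 = (-56 - (-24)) / 2 = -32/2 = -16
a_2 = (-24 - (-16)) / 2 = -8/2 = -4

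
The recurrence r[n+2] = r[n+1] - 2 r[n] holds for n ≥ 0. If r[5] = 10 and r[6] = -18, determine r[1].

Rearranging, r[n-2] = (r[n] - r[n-1]) / -2.
r[4] = (-18 - 10) / -2 = -28/-2 = 14
r[3] = (10 - 14) / -2 = -4/-2 = 2
r[2] = (14 - 2) / -2 = 12/-2 = -6
r[1] = (2 - (-6)) / -2 = 8/-2 = -4

-4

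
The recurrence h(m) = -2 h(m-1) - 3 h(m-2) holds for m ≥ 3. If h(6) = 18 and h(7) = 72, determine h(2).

Rearranging, h(m-2) = (h(m) + 2 h(m-1)) / -3.
h(5) = (72 + 2*18) / -3 = 108/-3 = -36
h(4) = (18 + 2*(-36)) / -3 = -54/-3 = 18
h(3) = (-36 + 2*18) / -3 = 0/-3 = 0
h(2) = (18 + 2*0) / -3 = 18/-3 = -6

-6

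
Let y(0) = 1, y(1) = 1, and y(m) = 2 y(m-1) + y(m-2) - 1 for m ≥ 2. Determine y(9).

y(2) = 2*1 + 1 - 1 = 2
y(3) = 2*2 + 1 - 1 = 4
y(4) = 2*4 + 2 - 1 = 9
y(5) = 2*9 + 4 - 1 = 21
y(6) = 2*21 + 9 - 1 = 50
y(7) = 2*50 + 21 - 1 = 120
y(8) = 2*120 + 50 - 1 = 289
y(9) = 2*289 + 120 - 1 = 697

697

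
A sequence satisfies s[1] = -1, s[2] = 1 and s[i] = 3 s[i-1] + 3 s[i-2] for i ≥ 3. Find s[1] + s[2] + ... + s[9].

s[3] = 3(1) + 3(-1) = 0
s[4] = 3(0) + 3(1) = 3
s[5] = 3(3) + 3(0) = 9
s[6] = 3(9) + 3(3) = 36
s[7] = 3(36) + 3(9) = 135
s[8] = 3(135) + 3(36) = 513
s[9] = 3(513) + 3(135) = 1944
Sum = (-1) + 1 + 0 + 3 + 9 + 36 + 135 + 513 + 1944 = 2640

2640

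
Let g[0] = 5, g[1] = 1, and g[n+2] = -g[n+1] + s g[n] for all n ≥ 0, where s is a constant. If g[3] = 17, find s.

g[2] = -1 + 5s
g[3] = 1 - 4s
So 1 - 4s = 17, giving s = -4.

-4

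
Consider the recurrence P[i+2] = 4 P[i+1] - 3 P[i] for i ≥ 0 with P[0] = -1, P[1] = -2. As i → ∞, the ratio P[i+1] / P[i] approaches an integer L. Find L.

3

The characteristic equation is r^2 - 4r + 3 = 0, which factors as (r - 3)(r - 1) = 0.
So the roots are 3 and 1. Since |3| > |1| and the coefficient of 3^i is non-zero, the ratio tends to 3.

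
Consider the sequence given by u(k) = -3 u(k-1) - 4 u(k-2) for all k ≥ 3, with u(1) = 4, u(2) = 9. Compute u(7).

u(3) = -3*9 - 4*4 = -43
u(4) = -3*(-43) - 4*9 = 93
u(5) = -3*93 - 4*(-43) = -107
u(6) = -3*(-107) - 4*93 = -51
u(7) = -3*(-51) - 4*(-107) = 581

581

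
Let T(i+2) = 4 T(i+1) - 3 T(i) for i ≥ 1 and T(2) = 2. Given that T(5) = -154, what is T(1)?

Let T(1) = w.
T(3) = 8 - 3w
T(4) = 26 - 12w
T(5) = 80 - 39w
So 80 - 39w = -154, giving w = 6.

6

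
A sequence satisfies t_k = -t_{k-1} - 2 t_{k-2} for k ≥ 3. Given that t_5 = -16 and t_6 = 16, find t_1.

-2

Rearranging, t_{k-2} = (t_k + t_{k-1}) / -2.
t_4 = (16 + (-16)) / -2 = 0/-2 = 0
t_3 = (-16 + 0) / -2 = -16/-2 = 8
t_2 = (0 + 8) / -2 = 8/-2 = -4
t_1 = (8 + (-4)) / -2 = 4/-2 = -2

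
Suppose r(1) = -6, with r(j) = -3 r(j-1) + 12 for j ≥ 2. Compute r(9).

-59046

r(2) = -3(-6) + 12 = 30
r(3) = -3(30) + 12 = -78
r(4) = -3(-78) + 12 = 246
r(5) = -3(246) + 12 = -726
r(6) = -3(-726) + 12 = 2190
r(7) = -3(2190) + 12 = -6558
r(8) = -3(-6558) + 12 = 19686
r(9) = -3(19686) + 12 = -59046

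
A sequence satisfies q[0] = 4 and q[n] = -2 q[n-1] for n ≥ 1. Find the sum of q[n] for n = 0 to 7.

-340

q[1] = -2(4) = -8
q[2] = -2(-8) = 16
q[3] = -2(16) = -32
q[4] = -2(-32) = 64
q[5] = -2(64) = -128
q[6] = -2(-128) = 256
q[7] = -2(256) = -512
Sum = 4 + (-8) + 16 + (-32) + 64 + (-128) + 256 + (-512) = -340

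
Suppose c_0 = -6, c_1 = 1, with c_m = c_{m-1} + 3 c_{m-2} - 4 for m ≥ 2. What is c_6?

c_2 = 1 + 3*(-6) - 4 = -21
c_3 = (-21) + 3*1 - 4 = -22
c_4 = (-22) + 3*(-21) - 4 = -89
c_5 = (-89) + 3*(-22) - 4 = -159
c_6 = (-159) + 3*(-89) - 4 = -430

-430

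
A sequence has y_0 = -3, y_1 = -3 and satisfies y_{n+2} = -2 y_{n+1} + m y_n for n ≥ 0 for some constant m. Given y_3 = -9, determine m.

1

y_2 = 6 - 3m
y_3 = -12 + 3m
So -12 + 3m = -9, giving m = 1.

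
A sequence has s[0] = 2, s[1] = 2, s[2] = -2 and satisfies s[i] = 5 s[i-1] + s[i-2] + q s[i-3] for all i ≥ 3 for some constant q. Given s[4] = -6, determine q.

3

s[3] = -8 + 2q
s[4] = -42 + 12q
So -42 + 12q = -6, giving q = 3.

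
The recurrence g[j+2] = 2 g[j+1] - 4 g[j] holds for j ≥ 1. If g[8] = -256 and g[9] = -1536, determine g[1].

4

Rearranging, g[j-2] = (g[j] - 2 g[j-1]) / -4.
g[7] = (-1536 - 2(-256)) / -4 = -1024/-4 = 256
g[6] = (-256 - 2(256)) / -4 = -768/-4 = 192
g[5] = (256 - 2(192)) / -4 = -128/-4 = 32
g[4] = (192 - 2(32)) / -4 = 128/-4 = -32
g[3] = (32 - 2(-32)) / -4 = 96/-4 = -24
g[2] = (-32 - 2(-24)) / -4 = 16/-4 = -4
g[1] = (-24 - 2(-4)) / -4 = -16/-4 = 4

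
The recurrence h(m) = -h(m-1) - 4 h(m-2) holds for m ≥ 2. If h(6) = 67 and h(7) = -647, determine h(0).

-5

Rearranging, h(m-2) = (h(m) + h(m-1)) / -4.
h(5) = (-647 + 67) / -4 = -580/-4 = 145
h(4) = (67 + 145) / -4 = 212/-4 = -53
h(3) = (145 + (-53)) / -4 = 92/-4 = -23
h(2) = (-53 + (-23)) / -4 = -76/-4 = 19
h(1) = (-23 + 19) / -4 = -4/-4 = 1
h(0) = (19 + 1) / -4 = 20/-4 = -5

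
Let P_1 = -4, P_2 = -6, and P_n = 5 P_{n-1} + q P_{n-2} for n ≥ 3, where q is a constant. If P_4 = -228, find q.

3

P_3 = -30 - 4q
P_4 = -150 - 26q
So -150 - 26q = -228, giving q = 3.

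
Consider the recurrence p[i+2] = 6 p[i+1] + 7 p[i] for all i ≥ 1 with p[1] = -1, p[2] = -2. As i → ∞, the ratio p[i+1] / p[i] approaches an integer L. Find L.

The characteristic equation is r^2 - 6r - 7 = 0, which factors as (r - 7)(r + 1) = 0.
So the roots are 7 and -1. Since |7| > |-1| and the coefficient of 7^i is non-zero, the ratio tends to 7.

7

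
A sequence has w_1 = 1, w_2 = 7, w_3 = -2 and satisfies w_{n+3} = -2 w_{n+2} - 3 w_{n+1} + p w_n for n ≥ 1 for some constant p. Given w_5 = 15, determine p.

-5

w_4 = -17 + p
w_5 = 40 + 5p
So 40 + 5p = 15, giving p = -5.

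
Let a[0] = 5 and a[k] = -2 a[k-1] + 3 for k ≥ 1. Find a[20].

4194305

The fixed point is 3/(1 + 2) = 1, so a[k] - 1 = -2(a[k-1] - 1).
Hence a[k] = 4·(-2)^k + 1.
a[20] = 4·(-2)^{20} + 1 = 4·1048576 + 1 = 4194305.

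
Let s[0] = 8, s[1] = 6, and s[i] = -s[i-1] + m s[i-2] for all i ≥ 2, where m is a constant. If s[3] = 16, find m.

s[2] = -6 + 8m
s[3] = 6 - 2m
So 6 - 2m = 16, giving m = -5.

-5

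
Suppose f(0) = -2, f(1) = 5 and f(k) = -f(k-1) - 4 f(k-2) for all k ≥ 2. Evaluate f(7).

f(2) = -5 - 4·(-2) = 3
f(3) = -3 - 4·5 = -23
f(4) = -(-23) - 4·3 = 11
f(5) = -11 - 4·(-23) = 81
f(6) = -81 - 4·11 = -125
f(7) = -(-125) - 4·81 = -199

-199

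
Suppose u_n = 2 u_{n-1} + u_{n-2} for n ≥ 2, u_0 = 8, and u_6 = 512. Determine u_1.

Let u_1 = x.
u_2 = 8 + 2x
u_3 = 16 + 5x
u_4 = 40 + 12x
u_5 = 96 + 29x
u_6 = 232 + 70x
So 232 + 70x = 512, giving x = 4.

4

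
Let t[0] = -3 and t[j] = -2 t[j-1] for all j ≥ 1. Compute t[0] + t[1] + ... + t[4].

-33

t[1] = -2*(-3) = 6
t[2] = -2*6 = -12
t[3] = -2*(-12) = 24
t[4] = -2*24 = -48
Sum = (-3) + 6 + (-12) + 24 + (-48) = -33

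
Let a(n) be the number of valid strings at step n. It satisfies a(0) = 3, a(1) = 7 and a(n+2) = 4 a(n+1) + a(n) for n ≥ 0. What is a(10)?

a(2) = 4*7 + 3 = 31
a(3) = 4*31 + 7 = 131
a(4) = 4*131 + 31 = 555
a(5) = 4*555 + 131 = 2351
a(6) = 4*2351 + 555 = 9959
a(7) = 4*9959 + 2351 = 42187
a(8) = 4*42187 + 9959 = 178707
a(9) = 4*178707 + 42187 = 757015
a(10) = 4*757015 + 178707 = 3206767

3206767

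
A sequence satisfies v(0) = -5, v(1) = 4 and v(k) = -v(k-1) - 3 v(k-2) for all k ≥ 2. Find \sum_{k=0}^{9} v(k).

v(2) = -4 - 3*(-5) = 11
v(3) = -11 - 3*4 = -23
v(4) = -(-23) - 3*11 = -10
v(5) = -(-10) - 3*(-23) = 79
v(6) = -79 - 3*(-10) = -49
v(7) = -(-49) - 3*79 = -188
v(8) = -(-188) - 3*(-49) = 335
v(9) = -335 - 3*(-188) = 229
Sum = (-5) + 4 + 11 + (-23) + (-10) + 79 + (-49) + (-188) + 335 + 229 = 383

383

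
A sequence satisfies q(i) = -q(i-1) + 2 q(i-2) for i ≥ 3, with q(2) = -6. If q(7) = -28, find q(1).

Let q(1) = z.
q(3) = 6 + 2z
q(4) = -18 - 2z
q(5) = 30 + 6z
q(6) = -66 - 10z
q(7) = 126 + 22z
So 126 + 22z = -28, giving z = -7.

-7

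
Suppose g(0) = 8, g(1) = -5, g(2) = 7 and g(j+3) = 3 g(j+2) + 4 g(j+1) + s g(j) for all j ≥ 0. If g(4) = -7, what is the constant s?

-2

g(3) = 1 + 8s
g(4) = 31 + 19s
So 31 + 19s = -7, giving s = -2.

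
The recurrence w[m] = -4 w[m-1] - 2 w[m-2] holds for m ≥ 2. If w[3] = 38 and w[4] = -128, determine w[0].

Rearranging, w[m-2] = (w[m] + 4 w[m-1]) / -2.
w[2] = (-128 + 4(38)) / -2 = 24/-2 = -12
w[1] = (38 + 4(-12)) / -2 = -10/-2 = 5
w[0] = (-12 + 4(5)) / -2 = 8/-2 = -4

-4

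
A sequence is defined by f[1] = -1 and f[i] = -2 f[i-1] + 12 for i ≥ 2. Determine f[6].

164

f[2] = -2(-1) + 12 = 14
f[3] = -2(14) + 12 = -16
f[4] = -2(-16) + 12 = 44
f[5] = -2(44) + 12 = -76
f[6] = -2(-76) + 12 = 164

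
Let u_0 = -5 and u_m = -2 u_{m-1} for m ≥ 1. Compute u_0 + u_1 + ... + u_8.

-855

u_1 = -2*(-5) = 10
u_2 = -2*10 = -20
u_3 = -2*(-20) = 40
u_4 = -2*40 = -80
u_5 = -2*(-80) = 160
u_6 = -2*160 = -320
u_7 = -2*(-320) = 640
u_8 = -2*640 = -1280
Sum = (-5) + 10 + (-20) + 40 + (-80) + 160 + (-320) + 640 + (-1280) = -855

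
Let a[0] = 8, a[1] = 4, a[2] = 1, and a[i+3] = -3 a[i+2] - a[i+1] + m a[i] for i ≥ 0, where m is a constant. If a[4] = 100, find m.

-4

a[3] = -7 + 8m
a[4] = 20 - 20m
So 20 - 20m = 100, giving m = -4.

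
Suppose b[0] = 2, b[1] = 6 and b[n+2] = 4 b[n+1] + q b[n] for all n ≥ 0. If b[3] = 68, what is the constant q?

b[2] = 24 + 2q
b[3] = 96 + 14q
So 96 + 14q = 68, giving q = -2.

-2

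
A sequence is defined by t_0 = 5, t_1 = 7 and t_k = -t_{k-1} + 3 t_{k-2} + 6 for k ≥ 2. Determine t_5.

t_2 = -7 + 3*5 + 6 = 14
t_3 = -14 + 3*7 + 6 = 13
t_4 = -13 + 3*14 + 6 = 35
t_5 = -35 + 3*13 + 6 = 10

10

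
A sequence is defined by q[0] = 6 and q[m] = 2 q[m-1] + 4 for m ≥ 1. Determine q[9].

5116

q[1] = 2(6) + 4 = 16
q[2] = 2(16) + 4 = 36
q[3] = 2(36) + 4 = 76
q[4] = 2(76) + 4 = 156
q[5] = 2(156) + 4 = 316
q[6] = 2(316) + 4 = 636
q[7] = 2(636) + 4 = 1276
q[8] = 2(1276) + 4 = 2556
q[9] = 2(2556) + 4 = 5116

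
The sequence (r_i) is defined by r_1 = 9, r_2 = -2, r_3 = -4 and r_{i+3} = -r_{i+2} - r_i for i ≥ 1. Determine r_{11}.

r_4 = -(-4) - 9 = -5
r_5 = -(-5) - (-2) = 7
r_6 = -7 - (-4) = -3
r_7 = -(-3) - (-5) = 8
r_8 = -8 - 7 = -15
r_9 = -(-15) - (-3) = 18
r_{10} = -18 - 8 = -26
r_{11} = -(-26) - (-15) = 41

41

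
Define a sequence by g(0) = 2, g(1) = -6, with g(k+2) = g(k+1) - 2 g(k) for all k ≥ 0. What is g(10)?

134

g(2) = (-6) - 2(2) = -10
g(3) = (-10) - 2(-6) = 2
g(4) = 2 - 2(-10) = 22
g(5) = 22 - 2(2) = 18
g(6) = 18 - 2(22) = -26
g(7) = (-26) - 2(18) = -62
g(8) = (-62) - 2(-26) = -10
g(9) = (-10) - 2(-62) = 114
g(10) = 114 - 2(-10) = 134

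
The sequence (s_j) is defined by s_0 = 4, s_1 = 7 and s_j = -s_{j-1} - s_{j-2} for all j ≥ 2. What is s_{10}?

7

s_2 = -7 - 4 = -11
s_3 = -(-11) - 7 = 4
s_4 = -4 - (-11) = 7
s_5 = -7 - 4 = -11
s_6 = -(-11) - 7 = 4
s_7 = -4 - (-11) = 7
s_8 = -7 - 4 = -11
s_9 = -(-11) - 7 = 4
s_{10} = -4 - (-11) = 7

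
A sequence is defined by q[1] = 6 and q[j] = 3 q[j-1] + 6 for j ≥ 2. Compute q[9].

q[2] = 3(6) + 6 = 24
q[3] = 3(24) + 6 = 78
q[4] = 3(78) + 6 = 240
q[5] = 3(240) + 6 = 726
q[6] = 3(726) + 6 = 2184
q[7] = 3(2184) + 6 = 6558
q[8] = 3(6558) + 6 = 19680
q[9] = 3(19680) + 6 = 59046

59046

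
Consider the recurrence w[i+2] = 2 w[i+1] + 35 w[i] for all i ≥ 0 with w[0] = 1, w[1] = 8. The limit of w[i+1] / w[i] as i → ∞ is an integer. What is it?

The characteristic equation is r^2 - 2r - 35 = 0, which factors as (r - 7)(r + 5) = 0.
So the roots are 7 and -5. Since |7| > |-5| and the coefficient of 7^i is non-zero, the ratio tends to 7.

7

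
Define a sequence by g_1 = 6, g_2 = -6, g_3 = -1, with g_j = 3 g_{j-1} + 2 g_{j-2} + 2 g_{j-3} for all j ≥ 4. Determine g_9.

g_4 = 3(-1) + 2(-6) + 2(6) = -3
g_5 = 3(-3) + 2(-1) + 2(-6) = -23
g_6 = 3(-23) + 2(-3) + 2(-1) = -77
g_7 = 3(-77) + 2(-23) + 2(-3) = -283
g_8 = 3(-283) + 2(-77) + 2(-23) = -1049
g_9 = 3(-1049) + 2(-283) + 2(-77) = -3867

-3867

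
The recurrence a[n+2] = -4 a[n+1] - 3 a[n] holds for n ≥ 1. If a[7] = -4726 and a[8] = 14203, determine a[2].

7

Rearranging, a[n-2] = (a[n] + 4 a[n-1]) / -3.
a[6] = (14203 + 4(-4726)) / -3 = -4701/-3 = 1567
a[5] = (-4726 + 4(1567)) / -3 = 1542/-3 = -514
a[4] = (1567 + 4(-514)) / -3 = -489/-3 = 163
a[3] = (-514 + 4(163)) / -3 = 138/-3 = -46
a[2] = (163 + 4(-46)) / -3 = -21/-3 = 7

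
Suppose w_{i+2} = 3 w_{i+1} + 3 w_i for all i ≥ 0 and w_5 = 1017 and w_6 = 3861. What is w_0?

5

Rearranging, w_{i-2} = (w_i - 3 w_{i-1}) / 3.
w_4 = (3861 - 3(1017)) / 3 = 810/3 = 270
w_3 = (1017 - 3(270)) / 3 = 207/3 = 69
w_2 = (270 - 3(69)) / 3 = 63/3 = 21
w_1 = (69 - 3(21)) / 3 = 6/3 = 2
w_0 = (21 - 3(2)) / 3 = 15/3 = 5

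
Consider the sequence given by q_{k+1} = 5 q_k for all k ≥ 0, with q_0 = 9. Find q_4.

q_1 = 5·9 = 45
q_2 = 5·45 = 225
q_3 = 5·225 = 1125
q_4 = 5·1125 = 5625

5625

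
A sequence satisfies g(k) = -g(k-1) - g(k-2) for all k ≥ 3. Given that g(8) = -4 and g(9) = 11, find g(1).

Rearranging, g(k-2) = -(g(k) + g(k-1)).
g(7) = -(11 + (-4)) = -7
g(6) = -(-4 + (-7)) = 11
g(5) = -(-7 + 11) = -4
g(4) = -(11 + (-4)) = -7
g(3) = -(-4 + (-7)) = 11
g(2) = -(-7 + 11) = -4
g(1) = -(11 + (-4)) = -7

-7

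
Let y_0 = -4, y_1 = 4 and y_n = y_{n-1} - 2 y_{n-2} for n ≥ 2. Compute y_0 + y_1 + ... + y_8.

92

y_2 = 4 - 2*(-4) = 12
y_3 = 12 - 2*4 = 4
y_4 = 4 - 2*12 = -20
y_5 = (-20) - 2*4 = -28
y_6 = (-28) - 2*(-20) = 12
y_7 = 12 - 2*(-28) = 68
y_8 = 68 - 2*12 = 44
Sum = (-4) + 4 + 12 + 4 + (-20) + (-28) + 12 + 68 + 44 = 92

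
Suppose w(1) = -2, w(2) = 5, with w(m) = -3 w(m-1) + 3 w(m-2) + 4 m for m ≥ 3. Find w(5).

w(3) = -3(5) + 3(-2) + 12 = -9
w(4) = -3(-9) + 3(5) + 16 = 58
w(5) = -3(58) + 3(-9) + 20 = -181

-181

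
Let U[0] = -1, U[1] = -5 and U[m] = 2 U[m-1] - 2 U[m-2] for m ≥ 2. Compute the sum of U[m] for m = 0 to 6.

U[2] = 2(-5) - 2(-1) = -8
U[3] = 2(-8) - 2(-5) = -6
U[4] = 2(-6) - 2(-8) = 4
U[5] = 2(4) - 2(-6) = 20
U[6] = 2(20) - 2(4) = 32
Sum = (-1) + (-5) + (-8) + (-6) + 4 + 20 + 32 = 36

36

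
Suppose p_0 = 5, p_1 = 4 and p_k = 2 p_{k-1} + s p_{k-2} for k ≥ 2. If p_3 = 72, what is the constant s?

4

p_2 = 8 + 5s
p_3 = 16 + 14s
So 16 + 14s = 72, giving s = 4.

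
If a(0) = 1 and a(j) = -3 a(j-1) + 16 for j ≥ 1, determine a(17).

The fixed point is 16/(1 + 3) = 4, so a(j) - 4 = -3(a(j-1) - 4).
Hence a(j) = -3·(-3)^j + 4.
a(17) = -3·(-3)^{17} + 4 = -3·-129140163 + 4 = 387420493.

387420493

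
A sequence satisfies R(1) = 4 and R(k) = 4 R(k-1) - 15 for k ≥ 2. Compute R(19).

The fixed point is -15/(1 - 4) = 5, so R(k) - 5 = 4(R(k-1) - 5).
Hence R(k) = -1·4^{k-1} + 5.
R(19) = -1·4^{18} + 5 = -1·68719476736 + 5 = -68719476731.

-68719476731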